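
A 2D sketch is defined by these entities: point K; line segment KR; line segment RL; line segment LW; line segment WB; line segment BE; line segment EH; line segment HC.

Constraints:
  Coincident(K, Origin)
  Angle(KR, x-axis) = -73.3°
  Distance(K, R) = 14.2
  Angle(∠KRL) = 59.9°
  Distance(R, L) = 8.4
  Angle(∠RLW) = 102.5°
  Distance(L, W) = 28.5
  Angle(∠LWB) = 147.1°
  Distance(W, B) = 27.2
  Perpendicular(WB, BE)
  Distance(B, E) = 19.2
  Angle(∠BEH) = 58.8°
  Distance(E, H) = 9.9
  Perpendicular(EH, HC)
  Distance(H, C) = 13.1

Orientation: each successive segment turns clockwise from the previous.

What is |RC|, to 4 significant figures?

50.83

∠BEH = 58.8° gives EH at -155.0° from the x-axis; with |EH| = 9.9, H = (18.47, 24.58). The perpendicularity gives HC at right angles to EH, so HC runs at 115.0°; with |HC| = 13.1, C = (12.93, 36.45). Then |RC| = |C − R| = 50.83.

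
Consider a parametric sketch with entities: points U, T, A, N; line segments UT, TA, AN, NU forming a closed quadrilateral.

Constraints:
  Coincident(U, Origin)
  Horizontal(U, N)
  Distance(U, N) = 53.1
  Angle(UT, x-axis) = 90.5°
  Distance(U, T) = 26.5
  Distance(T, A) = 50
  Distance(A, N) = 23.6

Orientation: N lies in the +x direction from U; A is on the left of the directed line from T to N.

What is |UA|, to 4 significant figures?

54.88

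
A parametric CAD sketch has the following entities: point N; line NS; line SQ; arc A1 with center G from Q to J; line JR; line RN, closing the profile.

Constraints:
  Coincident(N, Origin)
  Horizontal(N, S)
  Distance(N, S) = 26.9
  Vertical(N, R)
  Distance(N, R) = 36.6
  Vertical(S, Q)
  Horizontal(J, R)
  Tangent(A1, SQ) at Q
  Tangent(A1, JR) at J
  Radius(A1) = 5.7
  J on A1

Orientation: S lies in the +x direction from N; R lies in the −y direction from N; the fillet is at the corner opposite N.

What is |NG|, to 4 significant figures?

37.47

N is at the origin; N and S share the same y with |NS| = 26.9 and S on the +x side, so S = (26.90, 0.000). N and R share the same x with |NR| = 36.6 and R on the −y side, so R = (0.000, -36.60). The virtual corner opposite N is at (26.90, -36.60). A1 meets SQ tangentially, so GQ is at right angles to SQ and A1 meets JR tangentially, so GJ is at right angles to JR, with radius 5.7, so the center G sits 5.7 in from both sides at G = (21.20, -30.90). Then |NG| = |G − N| = 37.47.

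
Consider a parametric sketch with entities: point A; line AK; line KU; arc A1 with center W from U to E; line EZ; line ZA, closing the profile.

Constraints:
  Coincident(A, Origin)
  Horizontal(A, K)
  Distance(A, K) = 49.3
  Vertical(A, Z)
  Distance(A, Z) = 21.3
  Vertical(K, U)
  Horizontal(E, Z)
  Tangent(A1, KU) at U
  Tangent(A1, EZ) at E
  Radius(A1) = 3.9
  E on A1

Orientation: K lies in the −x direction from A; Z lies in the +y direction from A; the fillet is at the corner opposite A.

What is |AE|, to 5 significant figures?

50.148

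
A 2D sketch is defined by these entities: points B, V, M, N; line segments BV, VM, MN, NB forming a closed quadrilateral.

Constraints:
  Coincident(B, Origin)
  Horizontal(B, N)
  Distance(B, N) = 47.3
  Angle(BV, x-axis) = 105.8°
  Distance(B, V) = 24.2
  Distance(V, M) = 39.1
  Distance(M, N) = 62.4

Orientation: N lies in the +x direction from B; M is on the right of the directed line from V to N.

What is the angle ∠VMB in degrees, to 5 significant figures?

31.150°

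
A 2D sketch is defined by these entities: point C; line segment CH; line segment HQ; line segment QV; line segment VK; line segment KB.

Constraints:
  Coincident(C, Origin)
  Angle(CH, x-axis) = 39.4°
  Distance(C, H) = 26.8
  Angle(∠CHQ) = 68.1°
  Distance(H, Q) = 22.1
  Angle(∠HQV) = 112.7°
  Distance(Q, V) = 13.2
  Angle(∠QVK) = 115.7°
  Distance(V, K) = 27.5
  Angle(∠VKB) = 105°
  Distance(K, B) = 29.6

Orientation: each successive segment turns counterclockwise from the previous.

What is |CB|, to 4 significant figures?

28.05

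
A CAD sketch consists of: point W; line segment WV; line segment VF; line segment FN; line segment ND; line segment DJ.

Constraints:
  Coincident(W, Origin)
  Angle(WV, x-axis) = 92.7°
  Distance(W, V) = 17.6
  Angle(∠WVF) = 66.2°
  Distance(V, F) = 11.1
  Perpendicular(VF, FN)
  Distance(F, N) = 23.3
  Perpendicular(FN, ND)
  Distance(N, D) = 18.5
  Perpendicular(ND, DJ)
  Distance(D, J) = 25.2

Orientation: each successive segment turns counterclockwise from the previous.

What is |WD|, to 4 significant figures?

16.19

W is at the origin; WV runs at 92.7° with length 17.6, so V = (-0.8291, 17.58). ∠WVF = 66.2° gives VF at -153.5° from the x-axis; with |VF| = 11.1, F = (-10.76, 12.63). VF ⟂ FN, so FN runs at -63.50°; with |FN| = 23.3, N = (-0.3664, -8.224). FN ⟂ ND, so ND runs at 26.50°; with |ND| = 18.5, D = (16.19, 0.03035). Then |WD| = |D − W| = 16.19.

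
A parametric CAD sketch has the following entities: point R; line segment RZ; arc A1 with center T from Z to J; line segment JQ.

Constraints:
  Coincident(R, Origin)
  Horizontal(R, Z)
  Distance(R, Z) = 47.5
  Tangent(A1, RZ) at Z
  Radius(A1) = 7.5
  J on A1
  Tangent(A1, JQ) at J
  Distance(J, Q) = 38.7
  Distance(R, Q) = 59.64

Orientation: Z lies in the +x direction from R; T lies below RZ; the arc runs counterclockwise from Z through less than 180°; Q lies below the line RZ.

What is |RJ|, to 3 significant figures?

40.6

Checks: |TJ| = 7.500 ✓; ∠(TJ, JQ) = 90.00° ✓; |JQ| = 38.70 ✓; |RQ| = 59.64 ✓.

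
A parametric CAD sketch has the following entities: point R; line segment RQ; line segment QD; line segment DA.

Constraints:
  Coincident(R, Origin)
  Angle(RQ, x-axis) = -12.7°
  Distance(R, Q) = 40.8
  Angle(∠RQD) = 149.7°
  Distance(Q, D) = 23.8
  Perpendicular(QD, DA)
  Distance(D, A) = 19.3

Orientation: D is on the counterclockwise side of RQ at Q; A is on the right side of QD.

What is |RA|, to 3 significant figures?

71.2

∠RQD = 149.7°, so QD runs at -12.7° + (180° − 149.7°) = 17.6° from the x-axis; with |QD| = 23.8, D = Q + 23.8·(cos 17.6°, sin 17.6°) = (62.5, -1.77). QD is perpendicular to DA; with |DA| = 19.3 on the right of QD, A = D + 19.3·(0.302, -0.953) = (68.3, -20.2). Then |RA| = |A − R| = 71.2.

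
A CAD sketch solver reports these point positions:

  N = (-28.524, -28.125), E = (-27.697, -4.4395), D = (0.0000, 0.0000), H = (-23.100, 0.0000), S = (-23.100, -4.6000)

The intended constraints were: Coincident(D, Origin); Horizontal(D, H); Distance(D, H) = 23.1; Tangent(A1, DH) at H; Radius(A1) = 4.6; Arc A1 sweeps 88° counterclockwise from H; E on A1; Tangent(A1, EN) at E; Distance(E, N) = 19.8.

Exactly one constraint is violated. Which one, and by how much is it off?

Distance(E, N) = 19.8 — off by 3.90.

D = (0.00, 0.00) ✓; D.y = 0.00, H.y = 0.00 ✓; |DH| = 23.10 ✓; ∠(SH, HD) = 90.00° ✓; |SH| = 4.600 ✓; bearing(S→E) − bearing(S→H) = 88.00° ✓; |SE| = 4.600 ✓; ∠(SE, EN) = 90.00° ✓; |EN| = 23.70 ✗.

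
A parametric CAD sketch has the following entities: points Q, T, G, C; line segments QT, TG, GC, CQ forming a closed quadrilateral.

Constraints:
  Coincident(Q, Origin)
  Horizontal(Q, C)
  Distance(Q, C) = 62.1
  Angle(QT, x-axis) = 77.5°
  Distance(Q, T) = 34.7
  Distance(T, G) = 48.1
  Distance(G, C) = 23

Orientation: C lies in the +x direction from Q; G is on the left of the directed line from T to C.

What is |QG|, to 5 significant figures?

58.130

Checks: |TG| = 48.10 ✓; |GC| = 23.00 ✓.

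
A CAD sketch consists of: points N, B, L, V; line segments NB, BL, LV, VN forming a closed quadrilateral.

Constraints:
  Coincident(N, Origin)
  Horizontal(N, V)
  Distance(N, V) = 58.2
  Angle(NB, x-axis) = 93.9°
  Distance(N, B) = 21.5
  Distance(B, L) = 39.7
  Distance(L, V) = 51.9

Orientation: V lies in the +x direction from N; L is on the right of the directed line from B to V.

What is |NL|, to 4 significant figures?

19.12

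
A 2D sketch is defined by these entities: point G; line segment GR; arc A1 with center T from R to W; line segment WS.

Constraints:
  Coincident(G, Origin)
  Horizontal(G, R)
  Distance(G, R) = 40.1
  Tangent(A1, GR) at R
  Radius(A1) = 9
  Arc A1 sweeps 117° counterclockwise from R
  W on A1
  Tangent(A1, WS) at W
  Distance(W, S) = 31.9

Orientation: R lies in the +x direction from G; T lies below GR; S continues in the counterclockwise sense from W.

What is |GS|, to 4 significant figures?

62.38

On A1, R sits at bearing 90° from T; a 117° counterclockwise sweep puts W at bearing 207°, so W = T + 9.0·(cos 207°, sin 207°) = (32.08, -13.09). Tangency of A1 to WS means the radius TW is perpendicular to WS, so WS runs along (−sin 207°, cos 207°); with |WS| = 31.9, S = (46.56, -41.51). Then |GS| = |S − G| = 62.38.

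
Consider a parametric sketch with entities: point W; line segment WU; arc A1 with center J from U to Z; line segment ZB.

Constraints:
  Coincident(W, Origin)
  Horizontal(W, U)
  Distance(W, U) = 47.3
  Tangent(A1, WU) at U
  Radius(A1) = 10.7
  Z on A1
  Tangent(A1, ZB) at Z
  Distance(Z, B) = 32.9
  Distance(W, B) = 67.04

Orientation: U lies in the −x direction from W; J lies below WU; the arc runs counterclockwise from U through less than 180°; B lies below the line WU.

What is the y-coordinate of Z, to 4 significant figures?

-13.36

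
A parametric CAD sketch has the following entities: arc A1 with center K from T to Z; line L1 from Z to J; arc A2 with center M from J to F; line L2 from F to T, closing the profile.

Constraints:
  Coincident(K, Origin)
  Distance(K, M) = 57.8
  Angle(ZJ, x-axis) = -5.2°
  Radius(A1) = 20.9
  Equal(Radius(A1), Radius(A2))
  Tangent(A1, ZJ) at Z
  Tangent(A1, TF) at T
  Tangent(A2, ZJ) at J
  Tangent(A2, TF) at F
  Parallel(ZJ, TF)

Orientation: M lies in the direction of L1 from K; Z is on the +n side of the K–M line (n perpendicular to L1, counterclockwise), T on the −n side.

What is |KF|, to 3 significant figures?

61.5

The slot axis is L1's direction at -5.2°, so u = (cos -5.2°, sin -5.2°) = (0.996, -0.0906) and n = (−sin -5.2°, cos -5.2°) = (0.0906, 0.996). K is at the origin and M lies 57.8 along u from K, so M = 57.8·u = (57.6, -5.24). Tangency of A1 to both parallel lines with radius 20.9 puts Z and T at K ± 20.9·n: Z = (1.89, 20.8), T = (-1.89, -20.8). Equal radii place J and F the same way about M: J = M + 20.9·n = (59.5, 15.6), F = M − 20.9·n = (55.7, -26.1). Then |KF| = |F − K| = 61.5.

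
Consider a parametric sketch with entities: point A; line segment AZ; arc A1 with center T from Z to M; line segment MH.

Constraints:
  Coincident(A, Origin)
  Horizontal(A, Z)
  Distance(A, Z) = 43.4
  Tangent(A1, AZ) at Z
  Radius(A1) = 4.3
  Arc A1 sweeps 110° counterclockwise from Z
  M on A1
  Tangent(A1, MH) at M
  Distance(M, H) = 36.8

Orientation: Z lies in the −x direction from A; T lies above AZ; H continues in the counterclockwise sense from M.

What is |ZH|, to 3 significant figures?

41.2

On A1, Z sits at bearing -90° from T; a 110° counterclockwise sweep puts M at bearing 20°, so M = T + 4.3·(cos 20°, sin 20°) = (-39.4, 5.77). Tangency of A1 to MH means the radius TM is perpendicular to MH, so MH runs along (−sin 20°, cos 20°); with |MH| = 36.8, H = (-51.9, 40.4). Then |ZH| = |H − Z| = 41.2.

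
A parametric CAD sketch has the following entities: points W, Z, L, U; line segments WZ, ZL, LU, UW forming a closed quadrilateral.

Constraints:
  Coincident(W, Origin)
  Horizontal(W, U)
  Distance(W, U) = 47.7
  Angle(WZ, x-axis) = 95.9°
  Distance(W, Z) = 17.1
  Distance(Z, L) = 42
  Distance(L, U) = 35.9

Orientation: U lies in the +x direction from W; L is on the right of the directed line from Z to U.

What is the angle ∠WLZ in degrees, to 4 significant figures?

13.80°

Checks: |ZL| = 42.00 ✓; |LU| = 35.90 ✓.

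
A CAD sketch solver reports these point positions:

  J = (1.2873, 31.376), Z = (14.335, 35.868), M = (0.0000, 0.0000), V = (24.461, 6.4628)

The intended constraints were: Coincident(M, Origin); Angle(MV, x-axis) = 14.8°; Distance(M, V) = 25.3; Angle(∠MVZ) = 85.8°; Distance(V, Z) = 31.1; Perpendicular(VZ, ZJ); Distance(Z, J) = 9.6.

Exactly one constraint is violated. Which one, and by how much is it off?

Distance(Z, J) = 9.6 — off by 4.20.

M = (0.00, 0.00) ✓; MV at 14.80° ✓; |MV| = 25.30 ✓; ∠MVZ = 85.80° ✓; |VZ| = 31.10 ✓; ∠(VZ, ZJ) = 90.00° ✓; |ZJ| = 13.80 ✗.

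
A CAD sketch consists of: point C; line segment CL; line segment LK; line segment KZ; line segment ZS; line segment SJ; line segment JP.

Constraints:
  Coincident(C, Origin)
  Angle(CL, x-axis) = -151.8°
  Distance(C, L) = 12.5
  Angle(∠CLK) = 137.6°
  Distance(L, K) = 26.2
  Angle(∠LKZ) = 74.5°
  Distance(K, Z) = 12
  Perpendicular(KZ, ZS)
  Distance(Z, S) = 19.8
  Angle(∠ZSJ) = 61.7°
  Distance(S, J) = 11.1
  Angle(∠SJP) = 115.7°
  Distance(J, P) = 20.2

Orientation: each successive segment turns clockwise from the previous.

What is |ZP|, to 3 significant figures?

10.5

C is at the origin; CL runs at -151.8° with length 12.5, so L = (-11.0, -5.91). ∠CLK = 137.6° gives LK at 166° from the x-axis; with |LK| = 26.2, K = (-36.4, 0.520). ∠LKZ = 74.5° gives KZ at 60.3° from the x-axis; with |KZ| = 12.0, Z = (-30.5, 10.9). KZ is perpendicular to ZS, so ZS runs at -29.7°; with |ZS| = 19.8, S = (-13.3, 1.13). ∠ZSJ = 61.7° gives SJ at -148° from the x-axis; with |SJ| = 11.1, J = (-22.7, -4.75). ∠SJP = 115.7° gives JP at 148° from the x-axis; with |JP| = 20.2, P = (-39.8, 6.05). Then |ZP| = |P − Z| = 10.5.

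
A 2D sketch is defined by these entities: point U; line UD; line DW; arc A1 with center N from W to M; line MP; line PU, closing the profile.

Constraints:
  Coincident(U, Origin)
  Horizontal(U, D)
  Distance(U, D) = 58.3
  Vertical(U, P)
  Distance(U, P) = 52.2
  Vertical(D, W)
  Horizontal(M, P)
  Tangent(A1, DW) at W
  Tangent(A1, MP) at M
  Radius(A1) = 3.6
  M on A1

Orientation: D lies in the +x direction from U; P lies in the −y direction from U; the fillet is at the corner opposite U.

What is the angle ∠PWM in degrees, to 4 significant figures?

41.47°

The virtual corner opposite U is at (58.30, -52.20). The tangent condition forces NW to be normal to DW and A1 meets MP tangentially, so NM is at right angles to MP, with radius 3.6, so the center N sits 3.6 in from both sides at N = (54.70, -48.60). That places the tangent points at W = (58.30, -48.60) on DW and M = (54.70, -52.20) on MP. Then cos ∠PWM = WP·WM / (|WP||WM|), giving 41.47°.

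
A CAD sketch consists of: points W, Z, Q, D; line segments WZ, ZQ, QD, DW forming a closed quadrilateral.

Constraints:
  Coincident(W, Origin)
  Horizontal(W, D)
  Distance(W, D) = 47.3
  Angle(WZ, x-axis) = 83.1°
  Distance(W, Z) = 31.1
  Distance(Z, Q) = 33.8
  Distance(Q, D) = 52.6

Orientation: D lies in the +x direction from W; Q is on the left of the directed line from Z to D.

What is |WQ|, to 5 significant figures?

59.231

Checks: |ZQ| = 33.80 ✓; |QD| = 52.60 ✓.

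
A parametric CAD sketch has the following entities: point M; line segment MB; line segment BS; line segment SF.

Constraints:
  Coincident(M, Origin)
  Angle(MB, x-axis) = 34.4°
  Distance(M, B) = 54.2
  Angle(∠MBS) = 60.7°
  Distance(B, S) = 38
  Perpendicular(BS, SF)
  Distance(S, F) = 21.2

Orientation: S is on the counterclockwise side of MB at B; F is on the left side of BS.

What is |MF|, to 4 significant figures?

28.48

M is at the origin; MB runs at 34.4° with length 54.2, so B = 54.2·(cos 34.4°, sin 34.4°) = (44.72, 30.62). ∠MBS = 60.7°, so BS runs at 34.4° + (180° − 60.7°) = 153.7° from the x-axis; with |BS| = 38.0, S = B + 38.0·(cos 153.7°, sin 153.7°) = (10.65, 47.46). The perpendicularity gives SF at right angles to BS; with |SF| = 21.2 on the left of BS, F = S + 21.2·(-0.4431, -0.8965) = (1.262, 28.45). Then |MF| = |F − M| = 28.48.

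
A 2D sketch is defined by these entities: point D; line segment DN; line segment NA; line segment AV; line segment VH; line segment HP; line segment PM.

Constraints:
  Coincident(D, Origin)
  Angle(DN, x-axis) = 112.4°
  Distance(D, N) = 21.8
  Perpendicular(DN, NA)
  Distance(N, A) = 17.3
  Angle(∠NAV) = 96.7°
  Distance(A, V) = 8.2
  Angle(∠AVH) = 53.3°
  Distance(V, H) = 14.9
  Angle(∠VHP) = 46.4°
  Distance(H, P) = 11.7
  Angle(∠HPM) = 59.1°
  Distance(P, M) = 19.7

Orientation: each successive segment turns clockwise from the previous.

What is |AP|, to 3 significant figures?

2.71

D is at the origin; DN runs at 112.4° with length 21.8, so N = (-8.31, 20.2). DN is perpendicular to NA, so NA runs at 22.4°; with |NA| = 17.3, A = (7.69, 26.7). ∠NAV = 96.7° gives AV at -60.9° from the x-axis; with |AV| = 8.2, V = (11.7, 19.6). ∠AVH = 53.3° gives VH at 172° from the x-axis; with |VH| = 14.9, H = (-3.09, 21.6). ∠VHP = 46.4° gives HP at 38.8° from the x-axis; with |HP| = 11.7, P = (6.02, 28.9). Then |AP| = |P − A| = 2.71.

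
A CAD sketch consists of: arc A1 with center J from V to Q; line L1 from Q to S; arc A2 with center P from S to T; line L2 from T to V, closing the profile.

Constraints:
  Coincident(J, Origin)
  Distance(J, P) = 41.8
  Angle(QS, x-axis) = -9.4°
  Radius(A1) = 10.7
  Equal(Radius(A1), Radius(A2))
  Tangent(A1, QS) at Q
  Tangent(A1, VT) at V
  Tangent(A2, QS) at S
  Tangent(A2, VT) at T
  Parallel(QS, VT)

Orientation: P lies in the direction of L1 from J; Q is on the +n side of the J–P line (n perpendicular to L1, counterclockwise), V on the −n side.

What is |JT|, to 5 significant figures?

43.148

Tangency of A1 to both parallel lines with radius 10.7 puts Q and V at J ± 10.7·n: Q = (1.7476, 10.556), V = (-1.7476, -10.556). Equal radii place S and T the same way about P: S = P + 10.7·n = (42.986, 3.7293), T = P − 10.7·n = (39.491, -17.383). Then |JT| = |T − J| = 43.148.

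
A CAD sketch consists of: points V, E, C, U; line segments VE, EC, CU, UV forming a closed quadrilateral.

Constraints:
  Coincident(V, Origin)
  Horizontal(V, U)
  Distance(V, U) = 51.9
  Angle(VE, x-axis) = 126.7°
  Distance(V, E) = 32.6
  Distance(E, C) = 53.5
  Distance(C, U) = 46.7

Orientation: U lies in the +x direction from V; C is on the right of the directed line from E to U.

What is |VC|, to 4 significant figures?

21.13

Checks: V = (0.00, 0.00) ✓; |EC| = 53.50 ✓; |CU| = 46.70 ✓.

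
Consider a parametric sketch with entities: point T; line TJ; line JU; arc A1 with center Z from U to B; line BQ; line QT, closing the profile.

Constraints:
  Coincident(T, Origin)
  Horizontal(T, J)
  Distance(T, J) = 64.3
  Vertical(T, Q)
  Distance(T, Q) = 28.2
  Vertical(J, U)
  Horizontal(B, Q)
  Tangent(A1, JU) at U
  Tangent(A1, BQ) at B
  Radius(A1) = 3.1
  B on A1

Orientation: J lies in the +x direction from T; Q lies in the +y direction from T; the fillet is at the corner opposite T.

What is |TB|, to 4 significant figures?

67.38

T is at the origin; T and J share the same y with |TJ| = 64.3 and J on the +x side, so J = (64.30, 0.000). TQ is vertical with |TQ| = 28.2 and Q on the +y side, so Q = (0.000, 28.20). The virtual corner opposite T is at (64.30, 28.20). Tangency of A1 to JU means the radius ZU is perpendicular to JU and since A1 is tangent to BQ there, ZB ⟂ BQ, with radius 3.1, so the center Z sits 3.1 in from both sides at Z = (61.20, 25.10). That places the tangent points at U = (64.30, 25.10) on JU and B = (61.20, 28.20) on BQ. Then |TB| = |B − T| = 67.38.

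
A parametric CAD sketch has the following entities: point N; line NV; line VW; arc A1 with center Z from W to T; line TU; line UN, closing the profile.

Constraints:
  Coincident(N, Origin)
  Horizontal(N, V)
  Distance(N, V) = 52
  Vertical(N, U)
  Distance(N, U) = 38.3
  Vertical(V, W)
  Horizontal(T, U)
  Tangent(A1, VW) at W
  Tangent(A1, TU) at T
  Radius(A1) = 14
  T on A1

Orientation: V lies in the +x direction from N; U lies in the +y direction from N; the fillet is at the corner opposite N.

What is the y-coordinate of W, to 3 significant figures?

24.3

The virtual corner opposite N is at (52.0, 38.3). The tangent condition forces ZW to be normal to VW and A1 meets TU tangentially, so ZT is at right angles to TU, with radius 14.0, so the center Z sits 14.0 in from both sides at Z = (38.0, 24.3). That places the tangent points at W = (52.0, 24.3) on VW and T = (38.0, 38.3) on TU. So W.y = 24.3.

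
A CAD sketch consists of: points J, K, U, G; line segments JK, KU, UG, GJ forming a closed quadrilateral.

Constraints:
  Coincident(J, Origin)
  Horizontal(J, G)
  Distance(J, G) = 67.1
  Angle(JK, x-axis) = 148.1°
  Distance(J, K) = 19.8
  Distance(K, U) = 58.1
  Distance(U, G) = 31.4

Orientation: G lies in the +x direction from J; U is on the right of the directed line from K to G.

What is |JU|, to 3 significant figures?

38.8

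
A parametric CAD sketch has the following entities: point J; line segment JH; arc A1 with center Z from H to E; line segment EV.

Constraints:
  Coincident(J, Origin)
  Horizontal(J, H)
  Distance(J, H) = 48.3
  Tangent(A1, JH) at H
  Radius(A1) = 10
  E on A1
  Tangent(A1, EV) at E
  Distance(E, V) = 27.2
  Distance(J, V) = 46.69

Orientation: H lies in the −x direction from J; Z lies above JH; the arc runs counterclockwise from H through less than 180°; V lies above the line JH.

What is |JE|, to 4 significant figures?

39.33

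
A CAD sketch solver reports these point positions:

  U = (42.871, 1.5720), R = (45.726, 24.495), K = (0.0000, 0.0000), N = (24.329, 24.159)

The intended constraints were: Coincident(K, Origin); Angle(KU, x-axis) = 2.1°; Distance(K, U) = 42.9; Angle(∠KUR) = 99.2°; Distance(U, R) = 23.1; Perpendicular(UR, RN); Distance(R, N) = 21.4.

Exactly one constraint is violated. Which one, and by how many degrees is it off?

Perpendicular(UR, RN) — off by 8.00°.

K = (0.00, 0.00) ✓; KU at 2.100° ✓; |KU| = 42.90 ✓; ∠KUR = 99.20° ✓; |UR| = 23.10 ✓; ∠(UR, RN) = 98.00° ✗; |RN| = 21.40 ✓.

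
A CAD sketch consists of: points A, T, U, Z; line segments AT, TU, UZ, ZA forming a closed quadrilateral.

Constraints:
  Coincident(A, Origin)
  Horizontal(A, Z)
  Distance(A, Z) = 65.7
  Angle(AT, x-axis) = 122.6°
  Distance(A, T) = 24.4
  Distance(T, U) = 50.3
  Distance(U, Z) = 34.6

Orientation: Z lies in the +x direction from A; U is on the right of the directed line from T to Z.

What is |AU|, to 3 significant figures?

31.4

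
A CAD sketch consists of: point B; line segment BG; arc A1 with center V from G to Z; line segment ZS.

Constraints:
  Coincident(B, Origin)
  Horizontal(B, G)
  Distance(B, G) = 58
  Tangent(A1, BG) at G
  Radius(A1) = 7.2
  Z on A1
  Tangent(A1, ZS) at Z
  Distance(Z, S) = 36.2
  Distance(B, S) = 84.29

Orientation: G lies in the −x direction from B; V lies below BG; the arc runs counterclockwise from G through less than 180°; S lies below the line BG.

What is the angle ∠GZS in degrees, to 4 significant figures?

142.2°

Checks: |VZ| = 7.200 ✓; ∠(VZ, ZS) = 90.00° ✓; |ZS| = 36.20 ✓; |BS| = 84.29 ✓.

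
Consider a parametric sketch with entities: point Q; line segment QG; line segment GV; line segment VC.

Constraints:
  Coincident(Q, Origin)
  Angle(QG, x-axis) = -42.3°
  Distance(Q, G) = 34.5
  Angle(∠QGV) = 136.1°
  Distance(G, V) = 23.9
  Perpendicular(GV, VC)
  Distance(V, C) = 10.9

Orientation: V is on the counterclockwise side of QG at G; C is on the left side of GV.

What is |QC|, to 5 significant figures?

50.468

∠QGV = 136.1°, so GV runs at -42.3° + (180° − 136.1°) = 1.6000° from the x-axis; with |GV| = 23.9, V = G + 23.9·(cos 1.6000°, sin 1.6000°) = (49.408, -22.552). GV is perpendicular to VC; with |VC| = 10.9 on the left of GV, C = V + 10.9·(-0.027922, 0.99961) = (49.104, -11.656). Then |QC| = |C − Q| = 50.468.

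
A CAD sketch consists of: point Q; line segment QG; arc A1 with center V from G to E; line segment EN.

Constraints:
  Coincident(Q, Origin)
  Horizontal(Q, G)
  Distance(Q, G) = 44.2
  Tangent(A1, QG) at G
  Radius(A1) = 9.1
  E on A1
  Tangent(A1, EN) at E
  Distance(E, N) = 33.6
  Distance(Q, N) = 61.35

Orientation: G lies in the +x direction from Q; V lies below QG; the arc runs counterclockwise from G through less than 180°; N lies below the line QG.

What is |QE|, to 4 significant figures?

37.05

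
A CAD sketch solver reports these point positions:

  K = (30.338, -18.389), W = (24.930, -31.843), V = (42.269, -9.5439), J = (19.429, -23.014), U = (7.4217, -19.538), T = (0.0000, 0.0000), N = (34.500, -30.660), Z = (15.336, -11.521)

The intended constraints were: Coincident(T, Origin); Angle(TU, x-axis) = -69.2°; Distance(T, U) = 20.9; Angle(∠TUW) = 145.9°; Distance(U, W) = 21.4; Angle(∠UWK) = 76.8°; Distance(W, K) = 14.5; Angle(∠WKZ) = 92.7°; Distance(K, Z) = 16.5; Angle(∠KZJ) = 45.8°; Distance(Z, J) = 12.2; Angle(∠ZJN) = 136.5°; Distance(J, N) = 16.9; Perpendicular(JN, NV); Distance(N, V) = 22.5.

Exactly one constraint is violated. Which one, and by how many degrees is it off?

Perpendicular(JN, NV) — off by 6.70°.

T = (0.00, 0.00) ✓; TU at -69.20° ✓; |TU| = 20.90 ✓; ∠TUW = 145.9° ✓; |UW| = 21.40 ✓; ∠UWK = 76.80° ✓; |WK| = 14.50 ✓; ∠WKZ = 92.70° ✓; |KZ| = 16.50 ✓; ∠KZJ = 45.80° ✓; |ZJ| = 12.20 ✓; ∠ZJN = 136.5° ✓; |JN| = 16.90 ✓; ∠(JN, NV) = 96.70° ✗; |NV| = 22.50 ✓.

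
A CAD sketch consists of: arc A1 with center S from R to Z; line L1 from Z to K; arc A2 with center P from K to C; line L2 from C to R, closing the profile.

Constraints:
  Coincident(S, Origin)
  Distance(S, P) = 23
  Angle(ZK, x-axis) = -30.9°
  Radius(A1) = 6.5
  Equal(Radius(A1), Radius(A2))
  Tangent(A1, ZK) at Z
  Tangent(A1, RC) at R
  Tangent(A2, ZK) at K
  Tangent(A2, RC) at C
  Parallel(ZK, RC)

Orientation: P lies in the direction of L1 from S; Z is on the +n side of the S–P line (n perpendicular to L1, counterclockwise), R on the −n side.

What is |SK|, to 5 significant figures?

23.901

Tangency of A1 to both parallel lines with radius 6.5 puts Z and R at S ± 6.5·n: Z = (3.3380, 5.5774), R = (-3.3380, -5.5774). Equal radii place K and C the same way about P: K = P + 6.5·n = (23.074, -6.2340), C = P − 6.5·n = (16.397, -17.389). Then |SK| = |K − S| = 23.901.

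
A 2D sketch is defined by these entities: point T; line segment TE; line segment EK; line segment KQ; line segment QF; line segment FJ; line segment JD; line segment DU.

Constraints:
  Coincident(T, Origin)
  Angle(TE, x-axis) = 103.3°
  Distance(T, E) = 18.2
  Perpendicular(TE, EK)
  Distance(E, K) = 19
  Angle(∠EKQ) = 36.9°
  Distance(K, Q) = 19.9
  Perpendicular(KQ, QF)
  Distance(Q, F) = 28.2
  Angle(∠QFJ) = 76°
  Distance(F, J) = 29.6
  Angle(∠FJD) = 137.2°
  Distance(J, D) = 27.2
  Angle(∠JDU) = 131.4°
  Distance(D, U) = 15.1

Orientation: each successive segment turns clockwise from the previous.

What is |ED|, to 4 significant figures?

41.06

T is at the origin; TE runs at 103.3° with length 18.2, so E = (-4.187, 17.71). The perpendicularity gives EK at right angles to TE, so EK runs at 13.30°; with |EK| = 19.0, K = (14.30, 22.08). ∠EKQ = 36.9° gives KQ at -129.8° from the x-axis; with |KQ| = 19.9, Q = (1.565, 6.794). The perpendicularity gives QF at right angles to KQ, so QF runs at 140.2°; with |QF| = 28.2, F = (-20.10, 24.85). ∠QFJ = 76.0° gives FJ at 36.20° from the x-axis; with |FJ| = 29.6, J = (3.786, 42.33). ∠FJD = 137.2° gives JD at -6.600° from the x-axis; with |JD| = 27.2, D = (30.81, 39.20). Then |ED| = |D − E| = 41.06.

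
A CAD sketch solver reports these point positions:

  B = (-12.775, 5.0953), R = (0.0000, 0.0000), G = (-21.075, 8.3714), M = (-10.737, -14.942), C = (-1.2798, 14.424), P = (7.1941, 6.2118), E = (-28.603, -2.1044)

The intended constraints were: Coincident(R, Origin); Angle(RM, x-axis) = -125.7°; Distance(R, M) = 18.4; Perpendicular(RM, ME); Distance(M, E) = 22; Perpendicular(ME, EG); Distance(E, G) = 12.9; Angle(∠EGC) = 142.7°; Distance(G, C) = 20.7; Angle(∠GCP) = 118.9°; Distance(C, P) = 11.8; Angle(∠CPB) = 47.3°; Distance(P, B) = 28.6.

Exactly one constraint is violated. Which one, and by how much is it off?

Distance(P, B) = 28.6 — off by 8.60.

R = (0.00, 0.00) ✓; RM at -125.7° ✓; |RM| = 18.40 ✓; ∠(RM, ME) = 90.00° ✓; |ME| = 22.00 ✓; ∠(ME, EG) = 90.00° ✓; |EG| = 12.90 ✓; ∠EGC = 142.7° ✓; |GC| = 20.70 ✓; ∠GCP = 118.9° ✓; |CP| = 11.80 ✓; ∠CPB = 47.30° ✓; |PB| = 20.00 ✗.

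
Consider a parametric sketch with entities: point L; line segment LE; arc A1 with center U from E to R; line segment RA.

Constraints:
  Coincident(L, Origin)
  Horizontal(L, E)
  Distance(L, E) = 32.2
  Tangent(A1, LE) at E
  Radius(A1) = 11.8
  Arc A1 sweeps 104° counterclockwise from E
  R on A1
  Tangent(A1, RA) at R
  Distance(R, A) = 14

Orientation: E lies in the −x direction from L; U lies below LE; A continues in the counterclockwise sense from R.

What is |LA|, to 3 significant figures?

49.2

On A1, E sits at bearing 90° from U; a 104° counterclockwise sweep puts R at bearing 194°, so R = U + 11.8·(cos 194°, sin 194°) = (-43.6, -14.7). Tangency of A1 to RA means the radius UR is perpendicular to RA, so RA runs along (−sin 194°, cos 194°); with |RA| = 14.0, A = (-40.3, -28.2). Then |LA| = |A − L| = 49.2.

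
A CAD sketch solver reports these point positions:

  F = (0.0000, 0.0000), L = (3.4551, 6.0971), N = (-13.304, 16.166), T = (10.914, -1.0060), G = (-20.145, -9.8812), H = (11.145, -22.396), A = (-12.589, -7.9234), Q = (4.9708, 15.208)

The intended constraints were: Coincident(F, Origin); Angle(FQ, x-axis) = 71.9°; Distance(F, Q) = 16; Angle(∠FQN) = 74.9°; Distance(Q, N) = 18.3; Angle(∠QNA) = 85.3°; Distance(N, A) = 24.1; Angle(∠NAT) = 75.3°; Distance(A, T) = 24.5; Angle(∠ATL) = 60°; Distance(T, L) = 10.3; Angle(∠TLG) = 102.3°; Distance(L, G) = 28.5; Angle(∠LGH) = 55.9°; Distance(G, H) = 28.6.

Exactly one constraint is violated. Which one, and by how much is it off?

Distance(G, H) = 28.6 — off by 5.10.

F = (0.00, 0.00) ✓; FQ at 71.90° ✓; |FQ| = 16.00 ✓; ∠FQN = 74.90° ✓; |QN| = 18.30 ✓; ∠QNA = 85.30° ✓; |NA| = 24.10 ✓; ∠NAT = 75.30° ✓; |AT| = 24.50 ✓; ∠ATL = 60.00° ✓; |TL| = 10.30 ✓; ∠TLG = 102.3° ✓; |LG| = 28.50 ✓; ∠LGH = 55.90° ✓; |GH| = 33.70 ✗.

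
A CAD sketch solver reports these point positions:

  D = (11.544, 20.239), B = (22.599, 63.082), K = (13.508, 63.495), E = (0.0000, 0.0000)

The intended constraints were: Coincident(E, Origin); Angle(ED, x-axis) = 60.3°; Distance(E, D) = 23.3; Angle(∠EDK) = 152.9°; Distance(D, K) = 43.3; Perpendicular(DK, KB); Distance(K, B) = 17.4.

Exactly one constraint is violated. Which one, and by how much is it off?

Distance(K, B) = 17.4 — off by 8.30.

E = (0.00, 0.00) ✓; ED at 60.30° ✓; |ED| = 23.30 ✓; ∠EDK = 152.9° ✓; |DK| = 43.30 ✓; ∠(DK, KB) = 90.00° ✓; |KB| = 9.100 ✗.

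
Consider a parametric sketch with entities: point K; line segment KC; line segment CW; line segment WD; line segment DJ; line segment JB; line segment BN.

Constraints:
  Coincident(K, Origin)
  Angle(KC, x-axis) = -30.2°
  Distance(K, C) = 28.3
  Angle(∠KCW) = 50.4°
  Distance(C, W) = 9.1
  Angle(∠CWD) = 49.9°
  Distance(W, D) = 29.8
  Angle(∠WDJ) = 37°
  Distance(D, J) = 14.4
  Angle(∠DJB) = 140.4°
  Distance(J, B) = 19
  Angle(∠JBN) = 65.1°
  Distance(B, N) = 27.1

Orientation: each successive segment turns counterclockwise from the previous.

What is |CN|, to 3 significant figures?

24.0

∠DJB = 140.4° gives JB at 52.1° from the x-axis; with |JB| = 19.0, B = (29.3, -9.81). ∠JBN = 65.1° gives BN at 167° from the x-axis; with |BN| = 27.1, N = (2.94, -3.71). Then |CN| = |N − C| = 24.0.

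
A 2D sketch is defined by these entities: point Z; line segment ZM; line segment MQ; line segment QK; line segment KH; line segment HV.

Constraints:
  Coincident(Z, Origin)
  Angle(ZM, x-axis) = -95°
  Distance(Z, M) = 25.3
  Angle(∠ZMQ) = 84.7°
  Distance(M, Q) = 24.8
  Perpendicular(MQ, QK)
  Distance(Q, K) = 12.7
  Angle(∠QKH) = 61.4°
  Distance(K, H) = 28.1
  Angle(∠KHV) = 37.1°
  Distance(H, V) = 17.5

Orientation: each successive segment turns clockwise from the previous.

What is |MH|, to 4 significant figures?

0.7622

Z is at the origin; ZM runs at -95.0° with length 25.3, so M = (-2.205, -25.20). ∠ZMQ = 84.7° gives MQ at 169.7° from the x-axis; with |MQ| = 24.8, Q = (-26.61, -20.77). MQ is perpendicular to QK, so QK runs at 79.70°; with |QK| = 12.7, K = (-24.33, -8.274). ∠QKH = 61.4° gives KH at -38.90° from the x-axis; with |KH| = 28.1, H = (-2.466, -25.92). Then |MH| = |H − M| = 0.7622.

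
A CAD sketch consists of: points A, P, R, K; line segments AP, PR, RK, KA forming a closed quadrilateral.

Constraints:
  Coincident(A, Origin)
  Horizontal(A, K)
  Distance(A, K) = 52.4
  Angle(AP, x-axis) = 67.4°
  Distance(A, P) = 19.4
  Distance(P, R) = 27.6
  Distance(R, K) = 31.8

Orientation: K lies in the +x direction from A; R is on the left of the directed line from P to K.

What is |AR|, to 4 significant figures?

42.62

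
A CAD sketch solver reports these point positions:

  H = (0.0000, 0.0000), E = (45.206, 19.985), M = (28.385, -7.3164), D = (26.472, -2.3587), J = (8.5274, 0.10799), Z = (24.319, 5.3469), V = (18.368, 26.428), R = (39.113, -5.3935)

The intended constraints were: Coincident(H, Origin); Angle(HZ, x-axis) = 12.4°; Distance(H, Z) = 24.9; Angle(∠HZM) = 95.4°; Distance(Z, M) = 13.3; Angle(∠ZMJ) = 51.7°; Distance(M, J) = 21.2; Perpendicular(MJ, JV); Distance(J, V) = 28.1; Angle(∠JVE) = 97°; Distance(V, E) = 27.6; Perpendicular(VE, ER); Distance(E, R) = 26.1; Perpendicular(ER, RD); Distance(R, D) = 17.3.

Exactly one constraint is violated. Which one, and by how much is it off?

Distance(R, D) = 17.3 — off by 4.30.

H = (0.00, 0.00) ✓; HZ at 12.40° ✓; |HZ| = 24.90 ✓; ∠HZM = 95.40° ✓; |ZM| = 13.30 ✓; ∠ZMJ = 51.70° ✓; |MJ| = 21.20 ✓; ∠(MJ, JV) = 90.00° ✓; |JV| = 28.10 ✓; ∠JVE = 97.00° ✓; |VE| = 27.60 ✓; ∠(VE, ER) = 90.00° ✓; |ER| = 26.10 ✓; ∠(ER, RD) = 90.00° ✓; |RD| = 13.00 ✗.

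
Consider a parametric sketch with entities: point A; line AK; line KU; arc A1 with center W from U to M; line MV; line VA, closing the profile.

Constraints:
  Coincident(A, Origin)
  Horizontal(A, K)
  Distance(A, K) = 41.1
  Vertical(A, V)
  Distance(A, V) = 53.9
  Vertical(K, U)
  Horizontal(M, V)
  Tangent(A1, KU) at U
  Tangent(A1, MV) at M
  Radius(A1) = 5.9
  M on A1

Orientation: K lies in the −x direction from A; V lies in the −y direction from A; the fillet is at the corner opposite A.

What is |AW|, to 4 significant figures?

59.52

AV is vertical with |AV| = 53.9 and V on the −y side, so V = (0.000, -53.90). The virtual corner opposite A is at (-41.10, -53.90). Since A1 is tangent to KU there, WU ⟂ KU and A1 meets MV tangentially, so WM is at right angles to MV, with radius 5.9, so the center W sits 5.9 in from both sides at W = (-35.20, -48.00). Then |AW| = |W − A| = 59.52.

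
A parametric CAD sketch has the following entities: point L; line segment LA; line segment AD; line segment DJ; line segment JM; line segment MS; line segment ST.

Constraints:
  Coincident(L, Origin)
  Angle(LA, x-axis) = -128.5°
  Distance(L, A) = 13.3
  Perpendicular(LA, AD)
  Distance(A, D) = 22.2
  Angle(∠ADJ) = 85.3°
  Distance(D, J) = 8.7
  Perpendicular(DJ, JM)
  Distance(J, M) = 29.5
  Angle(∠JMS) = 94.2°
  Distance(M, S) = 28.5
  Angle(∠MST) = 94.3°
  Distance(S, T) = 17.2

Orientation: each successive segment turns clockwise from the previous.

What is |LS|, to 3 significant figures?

36.4

L is at the origin; LA runs at -128.5° with length 13.3, so A = (-8.28, -10.4). LA ⟂ AD, so AD runs at 142°; with |AD| = 22.2, D = (-25.7, 3.41). ∠ADJ = 85.3° gives DJ at 46.8° from the x-axis; with |DJ| = 8.7, J = (-19.7, 9.75). The perpendicularity gives JM at right angles to DJ, so JM runs at -43.2°; with |JM| = 29.5, M = (1.81, -10.4). ∠JMS = 94.2° gives MS at -129° from the x-axis; with |MS| = 28.5, S = (-16.1, -32.6). Then |LS| = |S − L| = 36.4.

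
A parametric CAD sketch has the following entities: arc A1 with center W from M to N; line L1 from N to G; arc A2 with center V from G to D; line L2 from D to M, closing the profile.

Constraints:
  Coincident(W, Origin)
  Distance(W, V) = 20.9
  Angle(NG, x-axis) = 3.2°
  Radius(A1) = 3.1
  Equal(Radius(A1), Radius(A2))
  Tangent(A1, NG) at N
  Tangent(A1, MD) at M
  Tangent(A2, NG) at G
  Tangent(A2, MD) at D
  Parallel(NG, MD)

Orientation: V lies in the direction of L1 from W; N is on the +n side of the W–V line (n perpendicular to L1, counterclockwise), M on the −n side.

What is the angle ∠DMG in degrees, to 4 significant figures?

16.52°

Tangency of A1 to both parallel lines with radius 3.1 puts N and M at W ± 3.1·n: N = (-0.1730, 3.095), M = (0.1730, -3.095). Equal radii place G and D the same way about V: G = V + 3.1·n = (20.69, 4.262), D = V − 3.1·n = (21.04, -1.928). Then cos ∠DMG = MD·MG / (|MD||MG|), giving 16.52°.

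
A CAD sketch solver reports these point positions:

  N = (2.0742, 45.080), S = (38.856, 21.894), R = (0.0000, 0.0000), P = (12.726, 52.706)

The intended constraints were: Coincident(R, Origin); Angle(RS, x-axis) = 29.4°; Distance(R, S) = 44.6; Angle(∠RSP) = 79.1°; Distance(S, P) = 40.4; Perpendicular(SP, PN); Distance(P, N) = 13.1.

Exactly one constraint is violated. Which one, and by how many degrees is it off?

Perpendicular(SP, PN) — off by 4.70°.

R = (0.00, 0.00) ✓; RS at 29.40° ✓; |RS| = 44.60 ✓; ∠RSP = 79.10° ✓; |SP| = 40.40 ✓; ∠(SP, PN) = 85.30° ✗; |PN| = 13.10 ✓.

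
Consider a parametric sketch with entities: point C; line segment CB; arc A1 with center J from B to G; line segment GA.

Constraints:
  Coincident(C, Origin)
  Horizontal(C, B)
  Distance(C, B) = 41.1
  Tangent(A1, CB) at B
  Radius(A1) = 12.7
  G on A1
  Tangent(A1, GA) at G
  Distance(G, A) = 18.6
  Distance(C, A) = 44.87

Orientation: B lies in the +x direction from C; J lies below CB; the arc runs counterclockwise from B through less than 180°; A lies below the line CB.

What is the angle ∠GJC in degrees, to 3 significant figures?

24.1°

C is at the origin; CB is horizontal with |CB| = 41.1 and B on the +x side, so B = (41.1, 0.00). Tangency of A1 to CB means the radius JB is perpendicular to CB, so J = B + (0, -12.7) = (41.1, -12.7). Since JG ⟂ GA (tangency), |JA| = √(12.7² + 18.6²) = 22.5 regardless of where G sits on A1. So A lies on both circle(C, 44.87) and circle(J, 22.5); the below-CB intersection is A = (30.7, -32.7). G is the foot of the tangent from A: G = (28.5, -14.2).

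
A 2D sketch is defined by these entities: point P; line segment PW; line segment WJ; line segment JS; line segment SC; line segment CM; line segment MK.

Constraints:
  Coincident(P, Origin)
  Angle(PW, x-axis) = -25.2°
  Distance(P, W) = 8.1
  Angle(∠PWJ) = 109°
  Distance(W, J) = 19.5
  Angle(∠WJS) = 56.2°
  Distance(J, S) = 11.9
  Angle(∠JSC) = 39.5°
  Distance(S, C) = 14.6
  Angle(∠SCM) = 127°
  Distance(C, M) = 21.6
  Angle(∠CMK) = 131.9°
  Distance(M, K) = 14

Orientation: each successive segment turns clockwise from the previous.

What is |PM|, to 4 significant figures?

40.28

P is at the origin; PW runs at -25.2° with length 8.1, so W = (7.329, -3.449). ∠PWJ = 109.0° gives WJ at -96.20° from the x-axis; with |WJ| = 19.5, J = (5.223, -22.83). ∠WJS = 56.2° gives JS at 140.0° from the x-axis; with |JS| = 11.9, S = (-3.893, -15.19). ∠JSC = 39.5° gives SC at -0.5000° from the x-axis; with |SC| = 14.6, C = (10.71, -15.31). ∠SCM = 127.0° gives CM at -53.50° from the x-axis; with |CM| = 21.6, M = (23.55, -32.68). Then |PM| = |M − P| = 40.28.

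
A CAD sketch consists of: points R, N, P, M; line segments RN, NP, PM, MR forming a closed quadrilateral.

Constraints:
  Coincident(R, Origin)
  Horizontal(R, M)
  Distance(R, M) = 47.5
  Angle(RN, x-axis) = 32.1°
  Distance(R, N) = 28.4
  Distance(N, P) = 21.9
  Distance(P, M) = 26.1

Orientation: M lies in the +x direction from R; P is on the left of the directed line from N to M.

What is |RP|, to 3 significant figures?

50.3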